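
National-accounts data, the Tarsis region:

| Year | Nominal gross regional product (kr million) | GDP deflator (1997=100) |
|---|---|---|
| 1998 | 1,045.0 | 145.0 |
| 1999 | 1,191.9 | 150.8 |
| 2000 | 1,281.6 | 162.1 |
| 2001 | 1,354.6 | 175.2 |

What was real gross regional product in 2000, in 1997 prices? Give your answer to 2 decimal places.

kr 790.62 million

Real gross regional product 2000 = 1281.6 / 1.621 = 790.62.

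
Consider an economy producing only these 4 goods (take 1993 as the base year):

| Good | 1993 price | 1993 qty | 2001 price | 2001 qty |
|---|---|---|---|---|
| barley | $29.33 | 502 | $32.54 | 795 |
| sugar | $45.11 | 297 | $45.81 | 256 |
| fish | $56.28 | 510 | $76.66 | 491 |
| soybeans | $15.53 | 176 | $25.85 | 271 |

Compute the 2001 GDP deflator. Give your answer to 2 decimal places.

123.29

Nominal GDP 2001 = 32.54·795 + 45.81·256 + 76.66·491 + 25.85·271 = 82242.07.
Real GDP 2001 (at 1993 prices) = 29.33·795 + 45.11·256 + 56.28·491 + 15.53·271 = 66707.62.
Deflator = Nominal/Real × 100 = 82242.07/66707.62 × 100 = 123.287.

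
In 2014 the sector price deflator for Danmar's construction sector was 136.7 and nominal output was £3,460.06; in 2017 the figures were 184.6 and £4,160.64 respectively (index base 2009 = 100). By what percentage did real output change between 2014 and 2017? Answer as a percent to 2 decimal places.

-10.95%

Deflate each year: 2014 → 3460.06/1.367 = 2531.13; 2017 → 4160.64/1.846 = 2253.87.
So real output changed by 2253.87/2531.13 − 1 = -0.1095, i.e. -10.95%.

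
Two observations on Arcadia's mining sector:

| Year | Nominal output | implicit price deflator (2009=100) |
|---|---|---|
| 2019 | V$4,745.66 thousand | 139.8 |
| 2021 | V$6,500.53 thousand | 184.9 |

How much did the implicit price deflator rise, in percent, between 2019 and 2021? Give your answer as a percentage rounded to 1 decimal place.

Price-level change = 184.9 / 139.8 − 1 = 0.3226.

32.3%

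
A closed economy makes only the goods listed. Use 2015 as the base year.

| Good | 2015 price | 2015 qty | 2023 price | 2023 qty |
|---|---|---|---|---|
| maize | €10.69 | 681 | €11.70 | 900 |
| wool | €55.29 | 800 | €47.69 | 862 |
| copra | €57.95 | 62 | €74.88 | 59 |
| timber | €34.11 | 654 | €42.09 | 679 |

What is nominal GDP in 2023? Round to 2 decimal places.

Nominal GDP 2023 = Σ (p_2023 × q_2023) = 11.70·900 + 47.69·862 + 74.88·59 + 42.09·679 = 84635.81.

€84635.81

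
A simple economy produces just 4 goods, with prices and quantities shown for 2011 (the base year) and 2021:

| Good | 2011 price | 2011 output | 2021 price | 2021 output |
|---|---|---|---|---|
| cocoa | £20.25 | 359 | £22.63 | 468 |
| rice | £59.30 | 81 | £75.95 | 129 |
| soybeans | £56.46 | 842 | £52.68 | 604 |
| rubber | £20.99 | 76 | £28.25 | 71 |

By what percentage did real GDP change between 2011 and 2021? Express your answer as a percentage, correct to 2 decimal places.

Real GDP 2011 = Nominal GDP 2011 = 20.25·359 + 59.30·81 + 56.46·842 + 20.99·76 = 61207.61.
Real GDP 2021 (at 2011 prices) = 20.25·468 + 59.30·129 + 56.46·604 + 20.99·71 = 52718.83.
Real growth = 52718.83/61207.61 − 1 = -0.1387.

-13.87%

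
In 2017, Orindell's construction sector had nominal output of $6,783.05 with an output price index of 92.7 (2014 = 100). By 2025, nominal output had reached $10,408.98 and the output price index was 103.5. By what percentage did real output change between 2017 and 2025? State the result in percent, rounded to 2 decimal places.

37.44%

Deflate each year: 2017 → 6783.05/0.927 = 7317.21; 2025 → 10408.98/1.035 = 10056.99.
So real output changed by 10056.99/7317.21 − 1 = 0.3744, i.e. 37.44%.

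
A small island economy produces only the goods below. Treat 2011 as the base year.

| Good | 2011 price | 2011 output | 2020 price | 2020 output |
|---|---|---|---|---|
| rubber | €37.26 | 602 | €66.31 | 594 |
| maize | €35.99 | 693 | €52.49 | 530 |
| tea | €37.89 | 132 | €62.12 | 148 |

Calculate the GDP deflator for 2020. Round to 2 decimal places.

Nominal GDP 2020 = 66.31·594 + 52.49·530 + 62.12·148 = 76401.60.
Real GDP 2020 (at 2011 prices) = 37.26·594 + 35.99·530 + 37.89·148 = 46814.86.
Deflator = Nominal/Real × 100 = 76401.60/46814.86 × 100 = 163.199.

163.20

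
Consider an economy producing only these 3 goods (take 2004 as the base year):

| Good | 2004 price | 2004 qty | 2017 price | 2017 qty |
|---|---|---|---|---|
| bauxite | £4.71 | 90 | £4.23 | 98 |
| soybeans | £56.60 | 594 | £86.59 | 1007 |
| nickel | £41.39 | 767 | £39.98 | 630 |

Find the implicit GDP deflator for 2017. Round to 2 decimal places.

Nominal GDP 2017 = 4.23·98 + 86.59·1007 + 39.98·630 = 112798.07.
Real GDP 2017 (at 2004 prices) = 4.71·98 + 56.60·1007 + 41.39·630 = 83533.48.
Deflator = Nominal/Real × 100 = 112798.07/83533.48 × 100 = 135.033.

135.03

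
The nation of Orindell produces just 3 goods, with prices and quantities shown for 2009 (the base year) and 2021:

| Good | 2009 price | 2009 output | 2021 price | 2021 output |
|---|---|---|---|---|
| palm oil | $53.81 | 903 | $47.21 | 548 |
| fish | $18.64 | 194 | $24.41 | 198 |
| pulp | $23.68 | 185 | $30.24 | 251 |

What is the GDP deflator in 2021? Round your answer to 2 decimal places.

Nominal GDP 2021 = 47.21·548 + 24.41·198 + 30.24·251 = 38294.50.
Real GDP 2021 (at 2009 prices) = 53.81·548 + 18.64·198 + 23.68·251 = 39122.28.
Deflator = Nominal/Real × 100 = 38294.50/39122.28 × 100 = 97.884.

97.88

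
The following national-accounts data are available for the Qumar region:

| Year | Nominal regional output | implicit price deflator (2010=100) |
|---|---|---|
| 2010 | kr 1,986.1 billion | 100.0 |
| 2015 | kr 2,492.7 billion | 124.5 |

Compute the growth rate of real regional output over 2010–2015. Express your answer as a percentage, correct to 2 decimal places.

0.81%

Real regional output 2010 = 1986.1 / 1.000 = 1986.10.
Real regional output 2015 = 2492.7 / 1.245 = 2002.17.
Real growth = 2002.17 / 1986.10 − 1 = 0.0081.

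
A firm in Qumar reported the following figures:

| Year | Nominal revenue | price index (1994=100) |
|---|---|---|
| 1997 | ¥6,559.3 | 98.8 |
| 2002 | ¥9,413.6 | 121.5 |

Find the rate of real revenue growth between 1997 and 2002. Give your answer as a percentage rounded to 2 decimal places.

Deflate each year: 1997 → 6559.3/0.988 = 6638.97; 2002 → 9413.6/1.215 = 7747.82.
So real revenue changed by 7747.82/6638.97 − 1 = 0.1670, i.e. 16.70%.

16.70%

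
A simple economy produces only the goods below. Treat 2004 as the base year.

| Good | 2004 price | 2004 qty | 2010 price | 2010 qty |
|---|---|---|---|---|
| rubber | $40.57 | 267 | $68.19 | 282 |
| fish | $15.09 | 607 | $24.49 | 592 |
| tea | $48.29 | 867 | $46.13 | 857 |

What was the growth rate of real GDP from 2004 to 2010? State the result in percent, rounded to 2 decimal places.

Real GDP 2004 = Nominal GDP 2004 = 40.57·267 + 15.09·607 + 48.29·867 = 61859.25.
Real GDP 2010 (at 2004 prices) = 40.57·282 + 15.09·592 + 48.29·857 = 61758.55.
Real growth = 61758.55/61859.25 − 1 = -0.0016.

-0.16%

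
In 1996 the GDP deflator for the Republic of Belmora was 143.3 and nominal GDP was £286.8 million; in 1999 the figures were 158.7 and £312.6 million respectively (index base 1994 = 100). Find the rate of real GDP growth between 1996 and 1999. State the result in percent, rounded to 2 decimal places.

-1.58%

Real GDP 1996 = 286.8 / 1.433 = 200.14.
Real GDP 1999 = 312.6 / 1.587 = 196.98.
Real growth = 196.98 / 200.14 − 1 = -0.0158.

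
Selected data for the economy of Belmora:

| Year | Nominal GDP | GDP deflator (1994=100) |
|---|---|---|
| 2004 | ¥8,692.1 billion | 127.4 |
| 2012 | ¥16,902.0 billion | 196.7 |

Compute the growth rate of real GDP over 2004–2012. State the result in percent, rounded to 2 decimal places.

25.94%

Real GDP 2004 = 8692.1 / 1.274 = 6822.68.
Real GDP 2012 = 16902.0 / 1.967 = 8592.78.
Real growth = 8592.78 / 6822.68 − 1 = 0.2594.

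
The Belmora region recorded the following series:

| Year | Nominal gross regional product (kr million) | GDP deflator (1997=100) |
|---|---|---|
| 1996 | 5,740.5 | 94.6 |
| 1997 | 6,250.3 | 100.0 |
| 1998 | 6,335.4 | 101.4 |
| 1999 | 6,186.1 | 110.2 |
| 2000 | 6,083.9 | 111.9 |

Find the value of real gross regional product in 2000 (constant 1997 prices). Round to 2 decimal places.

kr 5,436.91 million

Real gross regional product 2000 = 6083.9 / 1.119 = 5436.91.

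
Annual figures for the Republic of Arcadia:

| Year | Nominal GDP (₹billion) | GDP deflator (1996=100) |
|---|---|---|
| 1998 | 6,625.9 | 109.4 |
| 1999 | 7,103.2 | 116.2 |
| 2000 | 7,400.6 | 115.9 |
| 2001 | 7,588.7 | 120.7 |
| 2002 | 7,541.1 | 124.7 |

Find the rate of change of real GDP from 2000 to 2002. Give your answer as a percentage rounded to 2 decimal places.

Real GDP 2000 = 7400.6/1.159 = 6385.33.
Real GDP 2002 = 7541.1/1.247 = 6047.39.
Change = 6047.39/6385.33 − 1 = -0.0529.

-5.29%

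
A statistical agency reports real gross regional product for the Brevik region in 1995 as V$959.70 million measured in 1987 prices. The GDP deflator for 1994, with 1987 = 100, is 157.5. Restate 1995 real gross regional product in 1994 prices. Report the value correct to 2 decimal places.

Real gross regional product in 1994 prices = Real gross regional product in 1987 prices × (P_1994/P_1987) = 959.70 × 1.575 = 1511.53.

V$1,511.53 million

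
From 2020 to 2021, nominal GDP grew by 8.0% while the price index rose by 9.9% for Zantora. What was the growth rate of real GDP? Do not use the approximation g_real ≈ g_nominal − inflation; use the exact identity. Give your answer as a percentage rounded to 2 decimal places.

(1 + g_nom) = (1 + g_real)(1 + π), so g_real = 1.0800 / 1.0990 − 1 = -0.01729.

-1.73%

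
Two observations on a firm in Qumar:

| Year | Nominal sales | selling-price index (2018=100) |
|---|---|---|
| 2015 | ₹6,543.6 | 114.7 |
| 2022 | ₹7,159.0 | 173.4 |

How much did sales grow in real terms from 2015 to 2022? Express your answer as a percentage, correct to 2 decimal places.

-27.63%

Deflate each year: 2015 → 6543.6/1.147 = 5704.97; 2022 → 7159.0/1.734 = 4128.60.
So real sales changed by 4128.60/5704.97 − 1 = -0.2763, i.e. -27.63%.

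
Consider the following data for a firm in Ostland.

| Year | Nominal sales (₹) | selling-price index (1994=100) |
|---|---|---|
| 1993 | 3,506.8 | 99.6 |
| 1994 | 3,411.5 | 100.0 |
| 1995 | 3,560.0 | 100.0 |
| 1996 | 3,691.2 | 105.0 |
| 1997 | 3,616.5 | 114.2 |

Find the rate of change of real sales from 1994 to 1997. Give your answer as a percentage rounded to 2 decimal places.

-7.17%

Real sales 1994 = 3411.5/1.000 = 3411.50.
Real sales 1997 = 3616.5/1.142 = 3166.81.
Change = 3166.81/3411.50 − 1 = -0.0717.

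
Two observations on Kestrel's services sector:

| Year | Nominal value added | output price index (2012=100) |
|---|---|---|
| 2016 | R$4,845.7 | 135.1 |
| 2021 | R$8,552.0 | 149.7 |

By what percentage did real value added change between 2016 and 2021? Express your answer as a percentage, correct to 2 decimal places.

59.27%

Real value added 2016 = 4845.7 / 1.351 = 3586.75.
Real value added 2021 = 8552.0 / 1.497 = 5712.76.
Real growth = 5712.76 / 3586.75 − 1 = 0.5927.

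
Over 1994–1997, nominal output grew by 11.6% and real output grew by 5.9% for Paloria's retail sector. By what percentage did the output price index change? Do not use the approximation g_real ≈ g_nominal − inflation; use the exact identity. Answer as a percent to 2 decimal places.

(1 + g_nom) = (1 + g_real)(1 + π), so π = 1.1160 / 1.0590 − 1 = 0.05382.

5.38%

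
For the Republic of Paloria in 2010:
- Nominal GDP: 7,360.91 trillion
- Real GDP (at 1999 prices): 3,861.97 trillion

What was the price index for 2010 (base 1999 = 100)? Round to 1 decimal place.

price index = (Nominal / Real) × 100 = 7360.91 / 3861.97 × 100 = 190.60.

190.6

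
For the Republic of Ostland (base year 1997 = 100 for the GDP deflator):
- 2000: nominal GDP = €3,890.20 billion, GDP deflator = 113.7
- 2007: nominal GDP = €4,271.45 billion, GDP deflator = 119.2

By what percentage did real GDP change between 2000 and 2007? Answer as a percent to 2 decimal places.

4.73%

Real GDP 2000 = 3890.20 / 1.137 = 3421.46.
Real GDP 2007 = 4271.45 / 1.192 = 3583.43.
Real growth = 3583.43 / 3421.46 − 1 = 0.0473.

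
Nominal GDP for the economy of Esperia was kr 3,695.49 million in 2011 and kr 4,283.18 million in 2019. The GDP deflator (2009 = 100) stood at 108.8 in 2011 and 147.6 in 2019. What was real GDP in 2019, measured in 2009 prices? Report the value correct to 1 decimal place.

Real GDP = Nominal / (GDP deflator/100) = 4283.18 / 1.476 = 2901.88.

kr 2,901.9 million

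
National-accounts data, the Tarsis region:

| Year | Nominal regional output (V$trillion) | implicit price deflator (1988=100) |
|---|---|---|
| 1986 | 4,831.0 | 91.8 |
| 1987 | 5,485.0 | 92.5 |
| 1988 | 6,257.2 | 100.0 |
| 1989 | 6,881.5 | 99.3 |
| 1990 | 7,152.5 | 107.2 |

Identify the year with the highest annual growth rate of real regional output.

1987

1987: real = 5485.0/0.925 = 5929.73; growth vs 1986 (5262.53) = 12.68%.
1988: real = 6257.2/1.000 = 6257.20; growth vs 1987 (5929.73) = 5.52%.
1989: real = 6881.5/0.993 = 6930.01; growth vs 1988 (6257.20) = 10.75%.
1990: real = 7152.5/1.072 = 6672.11; growth vs 1989 (6930.01) = -3.72%.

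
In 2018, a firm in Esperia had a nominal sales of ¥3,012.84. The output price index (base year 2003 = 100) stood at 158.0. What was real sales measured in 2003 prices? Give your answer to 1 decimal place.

¥1,906.9

Real sales = Nominal / (output price index/100) = 3012.84 / 1.580 = 1906.86.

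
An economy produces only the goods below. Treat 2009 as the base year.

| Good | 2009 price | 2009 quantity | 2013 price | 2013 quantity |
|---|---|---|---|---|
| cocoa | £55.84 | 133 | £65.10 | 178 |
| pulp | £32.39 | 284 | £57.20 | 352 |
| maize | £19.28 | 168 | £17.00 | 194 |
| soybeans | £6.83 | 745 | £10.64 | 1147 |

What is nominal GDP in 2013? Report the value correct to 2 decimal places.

Nominal GDP 2013 = Σ (p_2013 × q_2013) = 65.10·178 + 57.20·352 + 17.00·194 + 10.64·1147 = 47224.28.

£47224.28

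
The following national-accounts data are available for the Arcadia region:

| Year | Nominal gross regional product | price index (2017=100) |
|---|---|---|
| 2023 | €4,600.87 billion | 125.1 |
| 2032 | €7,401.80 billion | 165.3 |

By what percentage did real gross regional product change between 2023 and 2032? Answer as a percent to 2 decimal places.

21.75%

Real gross regional product 2023 = 4600.87 / 1.251 = 3677.75.
Real gross regional product 2032 = 7401.80 / 1.653 = 4477.80.
Real growth = 4477.80 / 3677.75 − 1 = 0.2175.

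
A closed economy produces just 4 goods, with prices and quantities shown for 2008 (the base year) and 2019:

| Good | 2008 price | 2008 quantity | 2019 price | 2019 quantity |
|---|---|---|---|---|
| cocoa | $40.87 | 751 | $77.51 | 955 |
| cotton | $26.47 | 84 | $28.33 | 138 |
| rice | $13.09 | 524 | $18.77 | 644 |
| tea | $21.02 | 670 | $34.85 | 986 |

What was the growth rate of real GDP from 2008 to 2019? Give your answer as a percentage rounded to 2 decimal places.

33.38%

Real GDP 2008 = Nominal GDP 2008 = 40.87·751 + 26.47·84 + 13.09·524 + 21.02·670 = 53859.41.
Real GDP 2019 (at 2008 prices) = 40.87·955 + 26.47·138 + 13.09·644 + 21.02·986 = 71839.39.
Real growth = 71839.39/53859.41 − 1 = 0.3338.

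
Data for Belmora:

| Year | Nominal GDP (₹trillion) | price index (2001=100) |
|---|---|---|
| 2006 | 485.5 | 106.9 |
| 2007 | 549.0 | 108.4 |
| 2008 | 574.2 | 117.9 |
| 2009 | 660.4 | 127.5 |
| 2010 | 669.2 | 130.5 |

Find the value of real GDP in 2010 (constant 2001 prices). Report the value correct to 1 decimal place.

₹512.8 trillion

Real GDP 2010 = 669.2 / 1.305 = 512.80.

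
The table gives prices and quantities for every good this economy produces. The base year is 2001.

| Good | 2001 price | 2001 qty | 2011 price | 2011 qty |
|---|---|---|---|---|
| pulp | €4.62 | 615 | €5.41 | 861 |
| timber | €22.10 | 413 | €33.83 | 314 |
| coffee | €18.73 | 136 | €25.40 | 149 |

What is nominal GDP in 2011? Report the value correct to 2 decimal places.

Nominal GDP 2011 = Σ (p_2011 × q_2011) = 5.41·861 + 33.83·314 + 25.40·149 = 19065.23.

€19065.23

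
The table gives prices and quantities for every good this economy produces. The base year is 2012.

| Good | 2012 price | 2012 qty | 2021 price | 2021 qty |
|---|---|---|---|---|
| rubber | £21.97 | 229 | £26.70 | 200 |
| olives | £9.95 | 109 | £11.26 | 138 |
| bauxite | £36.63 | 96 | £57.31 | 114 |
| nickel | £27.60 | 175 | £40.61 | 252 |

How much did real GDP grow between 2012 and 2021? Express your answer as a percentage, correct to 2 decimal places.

16.84%

Real GDP 2012 = Nominal GDP 2012 = 21.97·229 + 9.95·109 + 36.63·96 + 27.60·175 = 14462.16.
Real GDP 2021 (at 2012 prices) = 21.97·200 + 9.95·138 + 36.63·114 + 27.60·252 = 16898.12.
Real growth = 16898.12/14462.16 − 1 = 0.1684.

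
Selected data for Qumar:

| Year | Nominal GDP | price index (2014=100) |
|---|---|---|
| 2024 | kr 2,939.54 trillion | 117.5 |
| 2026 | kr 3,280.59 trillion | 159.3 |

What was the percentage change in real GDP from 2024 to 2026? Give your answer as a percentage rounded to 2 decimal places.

-17.68%

Deflate each year: 2024 → 2939.54/1.175 = 2501.74; 2026 → 3280.59/1.593 = 2059.38.
So real GDP changed by 2059.38/2501.74 − 1 = -0.1768, i.e. -17.68%.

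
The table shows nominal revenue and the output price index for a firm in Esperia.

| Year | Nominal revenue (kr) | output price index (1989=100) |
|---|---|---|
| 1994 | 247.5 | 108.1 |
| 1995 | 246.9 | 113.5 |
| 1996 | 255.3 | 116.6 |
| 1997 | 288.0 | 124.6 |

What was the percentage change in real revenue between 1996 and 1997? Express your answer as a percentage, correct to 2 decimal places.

Real revenue 1996 = 255.3/1.166 = 218.95.
Real revenue 1997 = 288.0/1.246 = 231.14.
Change = 231.14/218.95 − 1 = 0.0557.

5.57%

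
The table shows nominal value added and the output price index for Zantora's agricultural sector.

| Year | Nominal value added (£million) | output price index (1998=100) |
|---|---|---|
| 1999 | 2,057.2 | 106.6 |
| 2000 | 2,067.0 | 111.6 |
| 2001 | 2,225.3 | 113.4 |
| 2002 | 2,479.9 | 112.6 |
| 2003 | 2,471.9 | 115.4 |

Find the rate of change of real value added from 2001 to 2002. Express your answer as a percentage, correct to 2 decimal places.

12.23%

Real value added 2001 = 2225.3/1.134 = 1962.35.
Real value added 2002 = 2479.9/1.126 = 2202.40.
Change = 2202.40/1962.35 − 1 = 0.1223.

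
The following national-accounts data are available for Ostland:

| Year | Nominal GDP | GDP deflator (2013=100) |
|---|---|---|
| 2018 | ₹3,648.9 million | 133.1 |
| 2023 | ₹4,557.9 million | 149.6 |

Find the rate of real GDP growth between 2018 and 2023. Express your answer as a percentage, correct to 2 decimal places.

Real GDP 2018 = 3648.9 / 1.331 = 2741.47.
Real GDP 2023 = 4557.9 / 1.496 = 3046.72.
Real growth = 3046.72 / 2741.47 − 1 = 0.1113.

11.13%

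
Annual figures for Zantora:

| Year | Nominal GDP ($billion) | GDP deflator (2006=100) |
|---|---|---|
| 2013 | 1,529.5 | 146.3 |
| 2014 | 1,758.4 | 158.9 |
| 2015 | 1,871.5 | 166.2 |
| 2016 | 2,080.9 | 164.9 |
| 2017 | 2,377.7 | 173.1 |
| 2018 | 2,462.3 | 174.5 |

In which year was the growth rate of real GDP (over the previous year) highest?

2016

2014: real = 1758.4/1.589 = 1106.61; growth vs 2013 (1045.45) = 5.85%.
2015: real = 1871.5/1.662 = 1126.05; growth vs 2014 (1106.61) = 1.76%.
2016: real = 2080.9/1.649 = 1261.92; growth vs 2015 (1126.05) = 12.07%.
2017: real = 2377.7/1.731 = 1373.60; growth vs 2016 (1261.92) = 8.85%.
2018: real = 2462.3/1.745 = 1411.06; growth vs 2017 (1373.60) = 2.73%.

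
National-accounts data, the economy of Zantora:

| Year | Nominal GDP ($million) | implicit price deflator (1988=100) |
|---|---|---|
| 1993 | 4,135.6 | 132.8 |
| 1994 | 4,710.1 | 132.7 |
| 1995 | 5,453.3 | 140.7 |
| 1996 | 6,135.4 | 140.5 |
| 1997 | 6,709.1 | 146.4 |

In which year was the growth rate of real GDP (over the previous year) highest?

1994

1994: real = 4710.1/1.327 = 3549.43; growth vs 1993 (3114.16) = 13.98%.
1995: real = 5453.3/1.407 = 3875.84; growth vs 1994 (3549.43) = 9.20%.
1996: real = 6135.4/1.405 = 4366.83; growth vs 1995 (3875.84) = 12.67%.
1997: real = 6709.1/1.464 = 4582.72; growth vs 1996 (4366.83) = 4.94%.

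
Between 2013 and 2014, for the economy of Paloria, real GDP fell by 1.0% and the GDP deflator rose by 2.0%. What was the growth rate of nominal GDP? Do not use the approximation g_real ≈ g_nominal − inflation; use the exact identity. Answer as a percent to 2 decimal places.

0.98%

(1 + g_nom) = (1 + g_real)(1 + π) = 0.9900 × 1.0200 = 1.00980.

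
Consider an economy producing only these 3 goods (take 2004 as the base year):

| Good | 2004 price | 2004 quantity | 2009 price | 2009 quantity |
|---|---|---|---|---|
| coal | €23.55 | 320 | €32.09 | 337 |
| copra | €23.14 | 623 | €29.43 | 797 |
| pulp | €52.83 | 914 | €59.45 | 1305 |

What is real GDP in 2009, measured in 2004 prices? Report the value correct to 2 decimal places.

Real GDP 2009 = Σ (p_2004 × q_2009) = 23.55·337 + 23.14·797 + 52.83·1305 = 95322.08.

€95322.08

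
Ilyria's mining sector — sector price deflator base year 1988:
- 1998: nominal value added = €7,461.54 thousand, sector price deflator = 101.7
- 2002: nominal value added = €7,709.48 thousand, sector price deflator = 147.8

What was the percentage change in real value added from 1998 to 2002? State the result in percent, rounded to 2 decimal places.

-28.90%

Deflate each year: 1998 → 7461.54/1.017 = 7336.81; 2002 → 7709.48/1.478 = 5216.16.
So real value added changed by 5216.16/7336.81 − 1 = -0.2890, i.e. -28.90%.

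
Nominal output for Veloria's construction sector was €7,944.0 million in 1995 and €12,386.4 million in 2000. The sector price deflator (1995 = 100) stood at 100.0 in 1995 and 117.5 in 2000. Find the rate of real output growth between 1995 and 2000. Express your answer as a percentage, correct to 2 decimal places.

Real output 1995 = 7944.0 / 1.000 = 7944.00.
Real output 2000 = 12386.4 / 1.175 = 10541.62.
Real growth = 10541.62 / 7944.00 − 1 = 0.3270.

32.70%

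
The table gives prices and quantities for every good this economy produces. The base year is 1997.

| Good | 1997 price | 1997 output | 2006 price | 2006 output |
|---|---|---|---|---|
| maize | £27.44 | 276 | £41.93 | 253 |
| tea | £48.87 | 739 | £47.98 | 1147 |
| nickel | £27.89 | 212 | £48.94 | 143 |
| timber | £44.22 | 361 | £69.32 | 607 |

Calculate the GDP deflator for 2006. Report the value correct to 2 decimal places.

Nominal GDP 2006 = 41.93·253 + 47.98·1147 + 48.94·143 + 69.32·607 = 114717.01.
Real GDP 2006 (at 1997 prices) = 27.44·253 + 48.87·1147 + 27.89·143 + 44.22·607 = 93826.02.
Deflator = Nominal/Real × 100 = 114717.01/93826.02 × 100 = 122.266.

122.27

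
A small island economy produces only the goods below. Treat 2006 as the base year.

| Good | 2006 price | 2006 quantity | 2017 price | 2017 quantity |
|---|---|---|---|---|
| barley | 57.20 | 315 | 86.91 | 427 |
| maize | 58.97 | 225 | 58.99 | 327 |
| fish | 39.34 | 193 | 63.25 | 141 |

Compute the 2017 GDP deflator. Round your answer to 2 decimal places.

Nominal GDP 2017 = 86.91·427 + 58.99·327 + 63.25·141 = 65318.55.
Real GDP 2017 (at 2006 prices) = 57.20·427 + 58.97·327 + 39.34·141 = 49254.53.
Deflator = Nominal/Real × 100 = 65318.55/49254.53 × 100 = 132.614.

132.61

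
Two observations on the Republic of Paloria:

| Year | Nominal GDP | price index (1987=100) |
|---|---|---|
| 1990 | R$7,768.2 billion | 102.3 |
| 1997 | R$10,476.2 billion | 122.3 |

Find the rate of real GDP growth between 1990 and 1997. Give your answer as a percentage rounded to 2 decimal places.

12.81%

Deflate each year: 1990 → 7768.2/1.023 = 7593.55; 1997 → 10476.2/1.223 = 8565.99.
So real GDP changed by 8565.99/7593.55 − 1 = 0.1281, i.e. 12.81%.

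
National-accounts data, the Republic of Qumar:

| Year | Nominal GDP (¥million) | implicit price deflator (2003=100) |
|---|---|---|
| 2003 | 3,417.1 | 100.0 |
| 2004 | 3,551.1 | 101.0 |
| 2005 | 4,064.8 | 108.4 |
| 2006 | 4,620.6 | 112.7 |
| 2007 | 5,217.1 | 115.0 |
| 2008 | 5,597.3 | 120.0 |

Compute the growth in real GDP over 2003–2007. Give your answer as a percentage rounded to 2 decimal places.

Real GDP 2003 = 3417.1/1.000 = 3417.10.
Real GDP 2007 = 5217.1/1.150 = 4536.61.
Change = 4536.61/3417.10 − 1 = 0.3276.

32.76%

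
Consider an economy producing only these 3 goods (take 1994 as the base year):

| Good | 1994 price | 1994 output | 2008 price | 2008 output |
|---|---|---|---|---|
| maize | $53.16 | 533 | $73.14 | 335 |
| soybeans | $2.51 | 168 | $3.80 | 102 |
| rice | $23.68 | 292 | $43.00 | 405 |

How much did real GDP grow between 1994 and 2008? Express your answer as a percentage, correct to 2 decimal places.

-22.47%

Real GDP 1994 = Nominal GDP 1994 = 53.16·533 + 2.51·168 + 23.68·292 = 35670.52.
Real GDP 2008 (at 1994 prices) = 53.16·335 + 2.51·102 + 23.68·405 = 27655.02.
Real growth = 27655.02/35670.52 − 1 = -0.2247.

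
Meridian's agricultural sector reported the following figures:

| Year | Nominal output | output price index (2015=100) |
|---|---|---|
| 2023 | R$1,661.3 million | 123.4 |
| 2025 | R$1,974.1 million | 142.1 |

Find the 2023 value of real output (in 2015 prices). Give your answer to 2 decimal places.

Real output = Nominal / (output price index/100) = 1661.3 / 1.234 = 1346.27.

R$1,346.27 million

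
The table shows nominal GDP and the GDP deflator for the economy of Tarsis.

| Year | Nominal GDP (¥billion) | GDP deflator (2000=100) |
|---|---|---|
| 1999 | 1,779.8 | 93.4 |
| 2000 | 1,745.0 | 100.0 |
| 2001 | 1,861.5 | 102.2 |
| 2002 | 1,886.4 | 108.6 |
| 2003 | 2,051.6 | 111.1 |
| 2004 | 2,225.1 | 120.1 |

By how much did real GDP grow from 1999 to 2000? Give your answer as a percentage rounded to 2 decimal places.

Real GDP 1999 = 1779.8/0.934 = 1905.57.
Real GDP 2000 = 1745.0/1.000 = 1745.00.
Change = 1745.00/1905.57 − 1 = -0.0843.

-8.43%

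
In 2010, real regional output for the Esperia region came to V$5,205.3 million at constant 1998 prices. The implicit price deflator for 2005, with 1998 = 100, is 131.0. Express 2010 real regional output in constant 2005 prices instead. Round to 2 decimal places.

V$6,818.94 million

Real regional output in 2005 prices = Real regional output in 1998 prices × (P_2005/P_1998) = 5205.3 × 1.310 = 6818.94.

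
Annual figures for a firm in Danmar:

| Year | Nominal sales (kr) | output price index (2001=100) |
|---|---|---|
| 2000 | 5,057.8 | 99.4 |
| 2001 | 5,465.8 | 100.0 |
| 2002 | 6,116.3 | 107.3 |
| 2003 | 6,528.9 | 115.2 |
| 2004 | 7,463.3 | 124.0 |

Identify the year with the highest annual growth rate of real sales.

2001

2001: real = 5465.8/1.000 = 5465.80; growth vs 2000 (5088.33) = 7.42%.
2002: real = 6116.3/1.073 = 5700.19; growth vs 2001 (5465.80) = 4.29%.
2003: real = 6528.9/1.152 = 5667.45; growth vs 2002 (5700.19) = -0.57%.
2004: real = 7463.3/1.240 = 6018.79; growth vs 2003 (5667.45) = 6.20%.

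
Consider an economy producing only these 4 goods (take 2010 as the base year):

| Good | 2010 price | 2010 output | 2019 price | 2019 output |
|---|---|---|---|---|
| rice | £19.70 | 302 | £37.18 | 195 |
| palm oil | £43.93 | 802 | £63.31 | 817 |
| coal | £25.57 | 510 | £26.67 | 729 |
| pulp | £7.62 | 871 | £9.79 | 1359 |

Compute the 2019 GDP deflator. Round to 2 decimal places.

133.45

Nominal GDP 2019 = 37.18·195 + 63.31·817 + 26.67·729 + 9.79·1359 = 91721.41.
Real GDP 2019 (at 2010 prices) = 19.70·195 + 43.93·817 + 25.57·729 + 7.62·1359 = 68728.42.
Deflator = Nominal/Real × 100 = 91721.41/68728.42 × 100 = 133.455.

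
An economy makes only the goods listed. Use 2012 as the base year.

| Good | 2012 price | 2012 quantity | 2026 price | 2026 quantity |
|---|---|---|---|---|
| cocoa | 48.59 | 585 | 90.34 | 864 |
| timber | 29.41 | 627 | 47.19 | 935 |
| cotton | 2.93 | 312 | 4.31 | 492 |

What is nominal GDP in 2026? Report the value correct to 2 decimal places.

124296.93

Nominal GDP 2026 = Σ (p_2026 × q_2026) = 90.34·864 + 47.19·935 + 4.31·492 = 124296.93.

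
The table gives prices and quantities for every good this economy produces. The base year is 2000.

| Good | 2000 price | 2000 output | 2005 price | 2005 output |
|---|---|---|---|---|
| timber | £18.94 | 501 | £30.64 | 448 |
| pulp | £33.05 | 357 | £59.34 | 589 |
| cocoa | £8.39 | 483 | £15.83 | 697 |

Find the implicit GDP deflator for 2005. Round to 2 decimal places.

Nominal GDP 2005 = 30.64·448 + 59.34·589 + 15.83·697 = 59711.49.
Real GDP 2005 (at 2000 prices) = 18.94·448 + 33.05·589 + 8.39·697 = 33799.40.
Deflator = Nominal/Real × 100 = 59711.49/33799.40 × 100 = 176.664.

176.66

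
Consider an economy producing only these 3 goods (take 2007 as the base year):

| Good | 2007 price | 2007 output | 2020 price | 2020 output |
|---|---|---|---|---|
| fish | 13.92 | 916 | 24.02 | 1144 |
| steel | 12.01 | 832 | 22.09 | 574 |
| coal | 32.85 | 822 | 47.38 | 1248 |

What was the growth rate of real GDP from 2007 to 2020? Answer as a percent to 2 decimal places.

Real GDP 2007 = Nominal GDP 2007 = 13.92·916 + 12.01·832 + 32.85·822 = 49745.74.
Real GDP 2020 (at 2007 prices) = 13.92·1144 + 12.01·574 + 32.85·1248 = 63815.02.
Real growth = 63815.02/49745.74 − 1 = 0.2828.

28.28%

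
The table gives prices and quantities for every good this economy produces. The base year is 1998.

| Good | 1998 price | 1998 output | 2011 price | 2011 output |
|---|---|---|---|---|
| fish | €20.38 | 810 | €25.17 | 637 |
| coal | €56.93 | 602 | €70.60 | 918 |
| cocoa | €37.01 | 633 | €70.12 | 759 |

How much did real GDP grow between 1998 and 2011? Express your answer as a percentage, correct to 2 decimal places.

25.78%

Real GDP 1998 = Nominal GDP 1998 = 20.38·810 + 56.93·602 + 37.01·633 = 74206.99.
Real GDP 2011 (at 1998 prices) = 20.38·637 + 56.93·918 + 37.01·759 = 93334.39.
Real growth = 93334.39/74206.99 − 1 = 0.2578.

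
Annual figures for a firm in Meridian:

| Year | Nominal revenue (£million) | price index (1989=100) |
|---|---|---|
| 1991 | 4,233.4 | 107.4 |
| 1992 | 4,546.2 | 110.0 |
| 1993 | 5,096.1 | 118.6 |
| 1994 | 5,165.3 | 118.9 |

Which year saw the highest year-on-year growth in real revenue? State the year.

1992: real = 4546.2/1.100 = 4132.91; growth vs 1991 (3941.71) = 4.85%.
1993: real = 5096.1/1.186 = 4296.88; growth vs 1992 (4132.91) = 3.97%.
1994: real = 5165.3/1.189 = 4344.24; growth vs 1993 (4296.88) = 1.10%.

1992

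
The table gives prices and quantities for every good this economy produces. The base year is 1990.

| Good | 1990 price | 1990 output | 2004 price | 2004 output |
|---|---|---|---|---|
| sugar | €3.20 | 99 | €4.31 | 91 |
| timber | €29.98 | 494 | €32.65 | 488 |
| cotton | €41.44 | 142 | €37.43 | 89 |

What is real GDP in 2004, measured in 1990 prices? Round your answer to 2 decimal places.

€18609.60

Real GDP 2004 = Σ (p_1990 × q_2004) = 3.20·91 + 29.98·488 + 41.44·89 = 18609.60.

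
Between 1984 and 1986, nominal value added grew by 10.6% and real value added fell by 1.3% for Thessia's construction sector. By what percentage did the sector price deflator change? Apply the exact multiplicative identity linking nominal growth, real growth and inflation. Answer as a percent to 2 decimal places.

12.06%

(1 + g_nom) = (1 + g_real)(1 + π), so π = 1.1060 / 0.9870 − 1 = 0.12057.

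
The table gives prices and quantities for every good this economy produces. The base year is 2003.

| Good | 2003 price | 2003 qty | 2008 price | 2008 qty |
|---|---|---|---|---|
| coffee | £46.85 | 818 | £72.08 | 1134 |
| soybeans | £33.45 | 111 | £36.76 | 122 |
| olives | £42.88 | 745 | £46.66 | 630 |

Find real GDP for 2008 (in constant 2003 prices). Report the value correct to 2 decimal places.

£84223.20

Real GDP 2008 = Σ (p_2003 × q_2008) = 46.85·1134 + 33.45·122 + 42.88·630 = 84223.20.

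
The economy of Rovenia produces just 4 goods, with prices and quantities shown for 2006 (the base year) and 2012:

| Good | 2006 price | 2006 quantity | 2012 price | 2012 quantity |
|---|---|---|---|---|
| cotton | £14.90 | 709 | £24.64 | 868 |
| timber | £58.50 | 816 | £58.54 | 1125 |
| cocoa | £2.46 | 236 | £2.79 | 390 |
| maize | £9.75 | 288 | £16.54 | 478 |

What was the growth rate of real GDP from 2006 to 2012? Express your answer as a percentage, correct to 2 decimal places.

Real GDP 2006 = Nominal GDP 2006 = 14.90·709 + 58.50·816 + 2.46·236 + 9.75·288 = 61688.66.
Real GDP 2012 (at 2006 prices) = 14.90·868 + 58.50·1125 + 2.46·390 + 9.75·478 = 84365.60.
Real growth = 84365.60/61688.66 − 1 = 0.3676.

36.76%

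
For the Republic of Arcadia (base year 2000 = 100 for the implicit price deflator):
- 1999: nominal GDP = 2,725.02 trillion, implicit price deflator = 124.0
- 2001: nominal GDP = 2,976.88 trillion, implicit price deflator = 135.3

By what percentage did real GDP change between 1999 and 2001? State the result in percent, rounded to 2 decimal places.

0.12%

Deflate each year: 1999 → 2725.02/1.240 = 2197.60; 2001 → 2976.88/1.353 = 2200.21.
So real GDP changed by 2200.21/2197.60 − 1 = 0.0012, i.e. 0.12%.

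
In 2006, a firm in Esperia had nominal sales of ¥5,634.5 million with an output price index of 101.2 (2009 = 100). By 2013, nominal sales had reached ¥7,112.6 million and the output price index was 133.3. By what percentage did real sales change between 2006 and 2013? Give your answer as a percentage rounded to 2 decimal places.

Real sales 2006 = 5634.5 / 1.012 = 5567.69.
Real sales 2013 = 7112.6 / 1.333 = 5335.78.
Real growth = 5335.78 / 5567.69 − 1 = -0.0417.

-4.17%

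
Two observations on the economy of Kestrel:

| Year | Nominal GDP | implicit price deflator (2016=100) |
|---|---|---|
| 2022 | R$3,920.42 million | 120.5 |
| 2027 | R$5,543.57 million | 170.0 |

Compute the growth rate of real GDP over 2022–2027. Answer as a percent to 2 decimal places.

0.23%

Real GDP 2022 = 3920.42 / 1.205 = 3253.46.
Real GDP 2027 = 5543.57 / 1.700 = 3260.92.
Real growth = 3260.92 / 3253.46 − 1 = 0.0023.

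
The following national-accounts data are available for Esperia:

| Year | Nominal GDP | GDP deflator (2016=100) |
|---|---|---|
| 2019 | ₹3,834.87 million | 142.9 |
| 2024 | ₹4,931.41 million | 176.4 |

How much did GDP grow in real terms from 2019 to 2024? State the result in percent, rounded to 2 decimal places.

4.17%

Real GDP 2019 = 3834.87 / 1.429 = 2683.60.
Real GDP 2024 = 4931.41 / 1.764 = 2795.58.
Real growth = 2795.58 / 2683.60 − 1 = 0.0417.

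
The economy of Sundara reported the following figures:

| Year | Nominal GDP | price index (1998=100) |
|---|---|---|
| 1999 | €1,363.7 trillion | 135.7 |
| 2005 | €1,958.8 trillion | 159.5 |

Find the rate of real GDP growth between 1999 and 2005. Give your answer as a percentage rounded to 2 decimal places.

22.21%

Real GDP 1999 = 1363.7 / 1.357 = 1004.94.
Real GDP 2005 = 1958.8 / 1.595 = 1228.09.
Real growth = 1228.09 / 1004.94 − 1 = 0.2221.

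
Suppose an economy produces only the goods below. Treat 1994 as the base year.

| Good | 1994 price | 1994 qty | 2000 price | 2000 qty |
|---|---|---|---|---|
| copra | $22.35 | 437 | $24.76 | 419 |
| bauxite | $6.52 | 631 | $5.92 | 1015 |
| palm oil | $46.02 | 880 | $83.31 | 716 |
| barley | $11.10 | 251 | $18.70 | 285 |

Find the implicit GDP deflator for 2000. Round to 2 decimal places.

156.18

Nominal GDP 2000 = 24.76·419 + 5.92·1015 + 83.31·716 + 18.70·285 = 81362.70.
Real GDP 2000 (at 1994 prices) = 22.35·419 + 6.52·1015 + 46.02·716 + 11.10·285 = 52096.27.
Deflator = Nominal/Real × 100 = 81362.70/52096.27 × 100 = 156.178.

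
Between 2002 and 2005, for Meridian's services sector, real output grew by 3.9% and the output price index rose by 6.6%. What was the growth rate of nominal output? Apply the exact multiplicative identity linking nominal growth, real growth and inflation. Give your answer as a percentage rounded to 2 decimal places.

10.76%

(1 + g_nom) = (1 + g_real)(1 + π) = 1.0390 × 1.0660 = 1.10757.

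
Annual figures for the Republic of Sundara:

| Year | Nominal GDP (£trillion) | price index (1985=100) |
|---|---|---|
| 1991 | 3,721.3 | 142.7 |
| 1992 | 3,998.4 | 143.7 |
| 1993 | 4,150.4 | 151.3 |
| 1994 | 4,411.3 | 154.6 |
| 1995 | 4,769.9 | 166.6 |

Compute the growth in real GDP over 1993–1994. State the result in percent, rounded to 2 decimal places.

4.02%

Real GDP 1993 = 4150.4/1.513 = 2743.16.
Real GDP 1994 = 4411.3/1.546 = 2853.36.
Change = 2853.36/2743.16 − 1 = 0.0402.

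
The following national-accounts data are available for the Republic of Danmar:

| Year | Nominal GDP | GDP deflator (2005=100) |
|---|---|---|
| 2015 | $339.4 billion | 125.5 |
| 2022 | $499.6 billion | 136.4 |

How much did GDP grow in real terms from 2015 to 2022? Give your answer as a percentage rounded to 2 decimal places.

Real GDP 2015 = 339.4 / 1.255 = 270.44.
Real GDP 2022 = 499.6 / 1.364 = 366.28.
Real growth = 366.28 / 270.44 − 1 = 0.3544.

35.44%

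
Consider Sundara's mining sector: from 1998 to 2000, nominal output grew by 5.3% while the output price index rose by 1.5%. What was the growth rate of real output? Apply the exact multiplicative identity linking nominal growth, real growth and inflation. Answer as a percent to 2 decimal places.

(1 + g_nom) = (1 + g_real)(1 + π), so g_real = 1.0530 / 1.0150 − 1 = 0.03744.

3.74%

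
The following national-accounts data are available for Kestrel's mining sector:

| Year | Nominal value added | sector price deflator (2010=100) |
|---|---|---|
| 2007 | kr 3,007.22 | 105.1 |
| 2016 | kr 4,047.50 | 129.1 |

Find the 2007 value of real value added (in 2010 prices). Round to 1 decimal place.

kr 2,861.3

Real value added = Nominal / (sector price deflator/100) = 3007.22 / 1.051 = 2861.29.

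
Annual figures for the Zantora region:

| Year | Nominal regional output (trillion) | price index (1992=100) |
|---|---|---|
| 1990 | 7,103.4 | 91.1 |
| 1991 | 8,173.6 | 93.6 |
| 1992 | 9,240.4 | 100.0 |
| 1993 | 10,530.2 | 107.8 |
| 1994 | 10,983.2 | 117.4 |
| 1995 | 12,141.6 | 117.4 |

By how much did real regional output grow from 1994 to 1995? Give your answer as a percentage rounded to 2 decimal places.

10.55%

Real regional output 1994 = 10983.2/1.174 = 9355.37.
Real regional output 1995 = 12141.6/1.174 = 10342.08.
Change = 10342.08/9355.37 − 1 = 0.1055.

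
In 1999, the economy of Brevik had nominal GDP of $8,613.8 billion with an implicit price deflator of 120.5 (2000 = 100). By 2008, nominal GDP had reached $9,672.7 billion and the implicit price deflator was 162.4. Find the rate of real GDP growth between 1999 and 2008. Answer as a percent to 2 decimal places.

Deflate each year: 1999 → 8613.8/1.205 = 7148.38; 2008 → 9672.7/1.624 = 5956.10.
So real GDP changed by 5956.10/7148.38 − 1 = -0.1668, i.e. -16.68%.

-16.68%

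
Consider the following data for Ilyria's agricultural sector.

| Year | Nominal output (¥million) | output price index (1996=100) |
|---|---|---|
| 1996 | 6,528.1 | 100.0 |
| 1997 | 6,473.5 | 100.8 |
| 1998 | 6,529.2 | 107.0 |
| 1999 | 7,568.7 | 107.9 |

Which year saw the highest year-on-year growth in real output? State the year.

1999

1997: real = 6473.5/1.008 = 6422.12; growth vs 1996 (6528.10) = -1.62%.
1998: real = 6529.2/1.070 = 6102.06; growth vs 1997 (6422.12) = -4.98%.
1999: real = 7568.7/1.079 = 7014.55; growth vs 1998 (6102.06) = 14.95%.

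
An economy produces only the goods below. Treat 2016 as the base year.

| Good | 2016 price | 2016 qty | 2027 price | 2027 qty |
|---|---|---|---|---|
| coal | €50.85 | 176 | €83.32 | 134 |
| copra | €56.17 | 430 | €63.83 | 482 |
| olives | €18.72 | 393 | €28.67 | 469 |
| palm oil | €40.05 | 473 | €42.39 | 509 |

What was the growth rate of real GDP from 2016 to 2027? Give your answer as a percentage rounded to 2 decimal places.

6.14%

Real GDP 2016 = Nominal GDP 2016 = 50.85·176 + 56.17·430 + 18.72·393 + 40.05·473 = 59403.31.
Real GDP 2027 (at 2016 prices) = 50.85·134 + 56.17·482 + 18.72·469 + 40.05·509 = 63052.97.
Real growth = 63052.97/59403.31 − 1 = 0.0614.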